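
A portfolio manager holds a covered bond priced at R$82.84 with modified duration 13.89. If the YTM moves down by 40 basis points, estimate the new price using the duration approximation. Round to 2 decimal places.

R$87.44

Duration approximation: ΔP/P ≈ -D_mod · Δy = -13.89 × (-0.004) = +0.055560.
New price ≈ 82.84 × (1 + 0.055560) = 87.4425904.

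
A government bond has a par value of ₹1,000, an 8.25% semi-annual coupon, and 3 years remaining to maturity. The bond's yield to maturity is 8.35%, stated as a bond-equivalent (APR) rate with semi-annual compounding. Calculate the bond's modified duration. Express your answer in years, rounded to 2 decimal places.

2.61 years

Periodic yield y = 0.04175. First find Macaulay duration:
  t   CF        PV=CF/(1+0.04175)^t    t·PV
  1        41.25        39.5968        39.5968
  2        41.25        38.0099        76.0198
  3        41.25        36.4866       109.4598
  4        41.25        35.0243       140.0973
  5        41.25        33.6207       168.1034
  6     1,041.25       814.6554     4,887.9326
  Σ                    997.3938     5,421.2098
P = 997.3938; Macaulay duration = 5,421.2098 / 997.3938 = 5.43538 half-year periods = 2.71769 years.
Modified duration = D_Mac / (1 + y) = 2.71769 / 1.04175 = 2.60877 years.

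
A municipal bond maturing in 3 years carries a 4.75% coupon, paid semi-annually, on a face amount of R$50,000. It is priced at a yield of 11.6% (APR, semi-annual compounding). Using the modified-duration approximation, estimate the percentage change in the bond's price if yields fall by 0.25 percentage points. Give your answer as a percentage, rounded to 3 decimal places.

+0.664%

Periodic yield y = 0.058. Modified duration first:
  t   CF        PV=CF/(1+0.058)^t    t·PV
  1     1,187.50     1,122.4008     1,122.4008
  2     1,187.50     1,060.8703     2,121.7406
  3     1,187.50     1,002.7129     3,008.1388
  4     1,187.50       947.7438     3,790.9752
  5     1,187.50       895.7881     4,478.9404
  6    51,187.50    36,496.3903   218,978.3421
  Σ                 41,525.9062   233,500.5377
P = 41,525.9062; D_Mac = 5.62301 half-year periods = 2.81150 yrs; D_mod = 2.81150/(1+0.058) = 2.65738 yrs.
ΔP/P ≈ -D_mod · Δy = -2.65738 × (-0.0025) = +0.006643 = +0.6643%.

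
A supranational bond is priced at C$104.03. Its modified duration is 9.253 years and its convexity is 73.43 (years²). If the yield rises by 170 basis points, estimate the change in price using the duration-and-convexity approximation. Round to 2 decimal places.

Duration effect: -D_mod·Δy = -9.253 × (+0.017) = -0.157301
Convexity effect: ½·C·(Δy)² = 0.5 × 73.43 × (0.017)² = +0.010610635
ΔP/P ≈ -0.157301 + 0.010610635 = -0.146690365
ΔP ≈ 104.03 × (-0.146690365) = -15.26019867095.

-C$15.26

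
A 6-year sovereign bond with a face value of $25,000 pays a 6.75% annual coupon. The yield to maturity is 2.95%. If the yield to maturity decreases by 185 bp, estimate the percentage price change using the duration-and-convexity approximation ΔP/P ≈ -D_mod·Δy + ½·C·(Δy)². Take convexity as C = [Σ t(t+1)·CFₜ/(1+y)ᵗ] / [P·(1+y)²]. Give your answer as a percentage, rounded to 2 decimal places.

+9.93%

With y = 0.0295:
  t   CF        PV=CF/(1+0.0295)^t    t·PV        t(t+1)·PV
  1     1,687.50     1,639.1452     1,639.1452       3,278.2904
  2     1,687.50     1,592.1760     3,184.3520       9,553.0561
  3     1,687.50     1,546.5527     4,639.6582      18,558.6326
  4     1,687.50     1,502.2367     6,008.9469      30,044.7347
  5     1,687.50     1,459.1906     7,295.9531      43,775.7183
  6    26,687.50    22,415.5700   134,493.4199     941,453.9394
  Σ                 30,154.8713   157,261.4753   1,046,664.3717
P = 30,154.8713; D_Mac = 5.21513 yrs; D_mod = 5.06569 yrs; C = 32.74894.
Duration effect: -5.06569 × (-0.0185) = +0.093715
Convexity effect: 0.5 × 32.74894 × (-0.0185)² = +0.0056042
ΔP/P ≈ +0.093715 + 0.0056042 = +0.099319 = +9.9319%.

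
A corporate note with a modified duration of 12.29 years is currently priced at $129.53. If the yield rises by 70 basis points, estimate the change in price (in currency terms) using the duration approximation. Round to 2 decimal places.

-$11.14

Duration approximation: ΔP/P ≈ -D_mod · Δy = -12.29 × (+0.007) = -0.086030.
ΔP ≈ 129.53 × (-0.086030) = -11.1434659.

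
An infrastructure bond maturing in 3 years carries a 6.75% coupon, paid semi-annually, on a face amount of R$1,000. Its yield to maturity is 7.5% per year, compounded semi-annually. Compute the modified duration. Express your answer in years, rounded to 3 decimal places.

Periodic yield y = 0.0375. First find Macaulay duration:
  t   CF        PV=CF/(1+0.0375)^t    t·PV
  1        33.75        32.5301        32.5301
  2        33.75        31.3543        62.7087
  3        33.75        30.2210        90.6631
  4        33.75        29.1287       116.5149
  5        33.75        28.0759       140.3794
  6     1,033.75       828.8709     4,973.2254
  Σ                    980.1810     5,416.0215
P = 980.1810; Macaulay duration = 5,416.0215 / 980.1810 = 5.52553 half-year periods = 2.76277 years.
Modified duration = D_Mac / (1 + y) = 2.76277 / 1.0375 = 2.66291 years.

2.663 years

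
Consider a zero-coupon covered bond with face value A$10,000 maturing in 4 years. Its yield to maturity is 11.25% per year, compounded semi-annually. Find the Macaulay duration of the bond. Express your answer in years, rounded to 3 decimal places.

4.000 years

A zero-coupon bond has a single cash flow at maturity, so its Macaulay duration equals its maturity: 4 years.
(Equivalently: 8 semi-annual periods ÷ 2 = 4 years.)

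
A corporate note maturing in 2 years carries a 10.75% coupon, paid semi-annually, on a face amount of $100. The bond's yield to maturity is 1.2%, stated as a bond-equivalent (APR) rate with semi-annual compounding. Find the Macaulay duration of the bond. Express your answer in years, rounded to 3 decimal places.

1.866 years

Periodic yield y = 0.006. Discount each cash flow and weight by its period:
  t   CF        PV=CF/(1+0.006)^t    t·PV
  1        5.375         5.3429         5.3429
  2        5.375         5.3111        10.6222
  3        5.375         5.2794        15.8382
  4      105.375       102.8835       411.5339
  Σ                    118.8169       443.3372
Price P = Σ PV = 118.8169.
Macaulay duration = Σ(t·PV) / P = 443.3372 / 118.8169 = 3.73126 half-year periods.
In years: 3.73126 / 2 = 1.86563 years.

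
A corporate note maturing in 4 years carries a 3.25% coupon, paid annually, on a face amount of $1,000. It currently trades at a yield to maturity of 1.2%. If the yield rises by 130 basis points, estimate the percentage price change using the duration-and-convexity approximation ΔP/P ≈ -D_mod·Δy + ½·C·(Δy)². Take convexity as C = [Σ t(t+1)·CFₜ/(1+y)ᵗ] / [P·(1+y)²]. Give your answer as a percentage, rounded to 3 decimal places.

With y = 0.012:
  t   CF        PV=CF/(1+0.012)^t    t·PV        t(t+1)·PV
  1        32.50        32.1146        32.1146          64.2292
  2        32.50        31.7338        63.4676         190.4029
  3        32.50        31.3575        94.0726         376.2903
  4     1,032.50       984.3919     3,937.5674      19,687.8370
  Σ                  1,079.5978     4,127.2223      20,318.7595
P = 1,079.5978; D_Mac = 3.82293 yrs; D_mod = 3.77759 yrs; C = 18.37698.
Duration effect: -3.77759 × (+0.013) = -0.049109
Convexity effect: 0.5 × 18.37698 × (0.013)² = +0.0015529
ΔP/P ≈ -0.049109 + 0.0015529 = -0.047556 = -4.7556%.

-4.756%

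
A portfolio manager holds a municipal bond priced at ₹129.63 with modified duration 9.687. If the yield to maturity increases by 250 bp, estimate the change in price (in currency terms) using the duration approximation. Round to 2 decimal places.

-₹31.39

Duration approximation: ΔP/P ≈ -D_mod · Δy = -9.687 × (+0.025) = -0.242175.
ΔP ≈ 129.63 × (-0.242175) = -31.39314525.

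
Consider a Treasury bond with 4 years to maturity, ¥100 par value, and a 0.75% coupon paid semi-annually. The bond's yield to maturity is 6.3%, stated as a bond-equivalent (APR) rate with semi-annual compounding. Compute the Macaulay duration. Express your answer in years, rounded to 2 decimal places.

Periodic yield y = 0.0315. Discount each cash flow and weight by its period:
  t   CF        PV=CF/(1+0.0315)^t    t·PV
  1        0.375         0.3635         0.3635
  2        0.375         0.3524         0.7049
  3        0.375         0.3417         1.0250
  4        0.375         0.3312         1.3250
  5        0.375         0.3211         1.6057
  6        0.375         0.3113         1.8680
  7        0.375         0.3018         2.1127
  8      100.375        78.3198       626.5586
  Σ                     80.6430       635.5634
Price P = Σ PV = 80.6430.
Macaulay duration = Σ(t·PV) / P = 635.5634 / 80.6430 = 7.88119 half-year periods.
In years: 7.88119 / 2 = 3.94060 years.

3.94 years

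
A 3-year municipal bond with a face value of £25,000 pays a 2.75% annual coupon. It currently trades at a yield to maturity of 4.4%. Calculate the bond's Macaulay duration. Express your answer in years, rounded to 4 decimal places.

2.9184 years

Periodic yield y = 0.044. Discount each cash flow and weight by its year:
  t   CF        PV=CF/(1+0.044)^t    t·PV
  1       687.50       658.5249       658.5249
  2       687.50       630.7710     1,261.5420
  3    25,687.50    22,574.6145    67,723.8436
  Σ                 23,863.9104    69,643.9104
Price P = Σ PV = 23,863.9104.
Macaulay duration = Σ(t·PV) / P = 69,643.9104 / 23,863.9104 = 2.91838 years.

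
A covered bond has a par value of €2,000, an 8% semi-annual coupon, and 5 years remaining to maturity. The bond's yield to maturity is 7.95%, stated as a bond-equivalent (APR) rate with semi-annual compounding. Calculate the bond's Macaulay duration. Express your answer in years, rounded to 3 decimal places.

Periodic yield y = 0.03975. Discount each cash flow and weight by its period:
  t   CF        PV=CF/(1+0.03975)^t    t·PV
  1        80.00        76.9416        76.9416
  2        80.00        74.0001       148.0001
  3        80.00        71.1710       213.5131
  4        80.00        68.4501       273.8005
  5        80.00        65.8333       329.1663
  6        80.00        63.3164       379.8986
  7        80.00        60.8958       426.2707
  8        80.00        58.5678       468.5420
  9        80.00        56.3287       506.9582
  10    2,080.00     1,408.5558    14,085.5576
  Σ                  2,004.0605    16,908.6487
Price P = Σ PV = 2,004.0605.
Macaulay duration = Σ(t·PV) / P = 16,908.6487 / 2,004.0605 = 8.43719 half-year periods.
In years: 8.43719 / 2 = 4.21860 years.

4.219 years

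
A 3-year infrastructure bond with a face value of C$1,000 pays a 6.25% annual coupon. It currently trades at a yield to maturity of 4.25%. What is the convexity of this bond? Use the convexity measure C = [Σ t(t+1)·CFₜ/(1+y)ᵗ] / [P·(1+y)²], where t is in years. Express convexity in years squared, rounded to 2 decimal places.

10.22

With y = 0.0425:
  t   CF        PV=CF/(1+0.0425)^t    t·PV        t(t+1)·PV
  1        62.50        59.9520        59.9520         119.9041
  2        62.50        57.5080       115.0159         345.0477
  3     1,062.50       937.7795     2,813.3386      11,253.3543
  Σ                  1,055.2395     2,988.3065      11,718.3061
P = 1,055.2395.
Convexity = Σ t(t+1)·PV / [P·(1+y)²] = 11,718.3061 / (1,055.2395 × 1.086806) = 10.21790.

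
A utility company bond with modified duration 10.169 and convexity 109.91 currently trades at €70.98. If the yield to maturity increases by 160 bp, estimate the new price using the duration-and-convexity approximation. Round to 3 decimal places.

€60.430

Duration effect: -D_mod·Δy = -10.169 × (+0.016) = -0.162704
Convexity effect: ½·C·(Δy)² = 0.5 × 109.91 × (0.016)² = +0.01406848
ΔP/P ≈ -0.162704 + 0.01406848 = -0.14863552
New price ≈ 70.98 × (1 - 0.14863552) = 60.4298507904.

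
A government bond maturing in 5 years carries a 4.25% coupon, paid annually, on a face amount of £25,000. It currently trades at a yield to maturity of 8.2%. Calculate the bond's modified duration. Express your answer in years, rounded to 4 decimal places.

4.2219 years

Periodic yield y = 0.082. First find Macaulay duration:
  t   CF        PV=CF/(1+0.082)^t    t·PV
  1     1,062.50       981.9778       981.9778
  2     1,062.50       907.5581     1,815.1161
  3     1,062.50       838.7782     2,516.3347
  4     1,062.50       775.2109     3,100.8438
  5    26,062.50    17,574.3701    87,871.8506
  Σ                 21,077.8952    96,286.1230
P = 21,077.8952; Macaulay duration = 96,286.1230 / 21,077.8952 = 4.56811 years.
Modified duration = D_Mac / (1 + y) = 4.56811 / 1.082 = 4.22191 years.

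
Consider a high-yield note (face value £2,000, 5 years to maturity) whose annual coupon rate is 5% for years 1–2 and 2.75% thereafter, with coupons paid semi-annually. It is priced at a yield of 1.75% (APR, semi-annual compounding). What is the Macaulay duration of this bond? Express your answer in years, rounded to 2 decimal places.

4.57 years

Periodic yield y = 0.00875. Discount each cash flow and weight by its period:
  t   CF        PV=CF/(1+0.00875)^t    t·PV
  1        50.00        49.5663        49.5663
  2        50.00        49.1364        98.2727
  3        50.00        48.7101       146.1304
  4        50.00        48.2876       193.1505
  5        27.50        26.3278       131.6391
  6        27.50        26.0995       156.5967
  7        27.50        25.8731       181.1114
  8        27.50        25.6486       205.1891
  9        27.50        25.4262       228.8354
  10    2,027.50     1,858.3409    18,583.4090
  Σ                  2,183.4164    19,973.9007
Price P = Σ PV = 2,183.4164.
Macaulay duration = Σ(t·PV) / P = 19,973.9007 / 2,183.4164 = 9.14800 half-year periods.
In years: 9.14800 / 2 = 4.57400 years.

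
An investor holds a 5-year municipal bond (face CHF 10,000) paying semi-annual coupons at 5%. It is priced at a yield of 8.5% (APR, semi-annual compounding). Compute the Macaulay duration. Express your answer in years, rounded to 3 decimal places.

Periodic yield y = 0.0425. Discount each cash flow and weight by its period:
  t   CF        PV=CF/(1+0.0425)^t    t·PV
  1       250.00       239.8082       239.8082
  2       250.00       230.0318       460.0636
  3       250.00       220.6540       661.9620
  4       250.00       211.6585       846.6341
  5       250.00       203.0298     1,015.1488
  6       250.00       194.7528     1,168.5166
  7       250.00       186.8132     1,307.6924
  8       250.00       179.1973     1,433.5785
  9       250.00       171.8919     1,547.0272
  10   10,250.00     6,760.2573    67,602.5735
  Σ                  8,598.0948    76,283.0048
Price P = Σ PV = 8,598.0948.
Macaulay duration = Σ(t·PV) / P = 76,283.0048 / 8,598.0948 = 8.87208 half-year periods.
In years: 8.87208 / 2 = 4.43604 years.

4.436 years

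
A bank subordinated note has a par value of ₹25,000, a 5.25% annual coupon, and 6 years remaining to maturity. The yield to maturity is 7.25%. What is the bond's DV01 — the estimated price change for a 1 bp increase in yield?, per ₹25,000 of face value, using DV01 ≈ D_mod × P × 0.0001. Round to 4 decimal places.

₹11.0980

Periodic yield y = 0.0725.
  t   CF        PV=CF/(1+0.0725)^t    t·PV
  1     1,312.50     1,223.7762     1,223.7762
  2     1,312.50     1,141.0501     2,282.1002
  3     1,312.50     1,063.9162     3,191.7485
  4     1,312.50       991.9964     3,967.9857
  5     1,312.50       924.9384     4,624.6920
  6    26,312.50    17,289.3357   103,736.0145
  Σ                 22,635.0131   119,026.3171
P = 22,635.0131; D_Mac = 5.25850 yrs; D_mod = 4.90303 yrs.
DV01 ≈ 4.90303 × 22,635.0131 × 0.0001 = 11.098025.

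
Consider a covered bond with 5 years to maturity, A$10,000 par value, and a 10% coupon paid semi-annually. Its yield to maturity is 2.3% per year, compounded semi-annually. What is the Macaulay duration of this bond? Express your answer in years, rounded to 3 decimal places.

4.208 years

Periodic yield y = 0.0115. Discount each cash flow and weight by its period:
  t   CF        PV=CF/(1+0.0115)^t    t·PV
  1       500.00       494.3154       494.3154
  2       500.00       488.6954       977.3908
  3       500.00       483.1393     1,449.4178
  4       500.00       477.6463     1,910.5854
  5       500.00       472.2159     2,361.0793
  6       500.00       466.8471     2,801.0827
  7       500.00       461.5394     3,230.7759
  8       500.00       456.2921     3,650.3364
  9       500.00       451.1044     4,059.9392
  10   10,500.00     9,365.4884    93,654.8835
  Σ                 13,617.2835   114,589.8064
Price P = Σ PV = 13,617.2835.
Macaulay duration = Σ(t·PV) / P = 114,589.8064 / 13,617.2835 = 8.41503 half-year periods.
In years: 8.41503 / 2 = 4.20751 years.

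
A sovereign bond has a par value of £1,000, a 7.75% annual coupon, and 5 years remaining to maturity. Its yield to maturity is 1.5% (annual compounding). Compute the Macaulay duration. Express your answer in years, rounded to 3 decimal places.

4.421 years

Periodic yield y = 0.015. Discount each cash flow and weight by its year:
  t   CF        PV=CF/(1+0.015)^t    t·PV
  1        77.50        76.3547        76.3547
  2        77.50        75.2263       150.4526
  3        77.50        74.1146       222.3437
  4        77.50        73.0193       292.0771
  5     1,077.50     1,000.2005     5,001.0025
  Σ                  1,298.9153     5,742.2306
Price P = Σ PV = 1,298.9153.
Macaulay duration = Σ(t·PV) / P = 5,742.2306 / 1,298.9153 = 4.42079 years.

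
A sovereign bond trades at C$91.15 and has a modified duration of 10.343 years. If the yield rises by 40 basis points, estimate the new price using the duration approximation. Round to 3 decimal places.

C$87.379

Duration approximation: ΔP/P ≈ -D_mod · Δy = -10.343 × (+0.004) = -0.041372.
New price ≈ 91.15 × (1 - 0.041372) = 87.3789422.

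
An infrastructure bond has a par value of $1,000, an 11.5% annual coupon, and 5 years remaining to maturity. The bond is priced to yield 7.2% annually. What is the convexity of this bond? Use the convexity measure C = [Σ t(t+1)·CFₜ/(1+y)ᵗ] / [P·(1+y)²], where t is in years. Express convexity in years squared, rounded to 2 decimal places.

With y = 0.072:
  t   CF        PV=CF/(1+0.072)^t    t·PV        t(t+1)·PV
  1       115.00       107.2761       107.2761         214.5522
  2       115.00       100.0710       200.1420         600.4260
  3       115.00        93.3498       280.0495       1,120.1978
  4       115.00        87.0801       348.3202       1,741.6011
  5     1,115.00       787.5914     3,937.9568      23,627.7407
  Σ                  1,175.3684     4,873.7446      27,304.5179
P = 1,175.3684.
Convexity = Σ t(t+1)·PV / [P·(1+y)²] = 27,304.5179 / (1,175.3684 × 1.149184) = 20.21487.

20.21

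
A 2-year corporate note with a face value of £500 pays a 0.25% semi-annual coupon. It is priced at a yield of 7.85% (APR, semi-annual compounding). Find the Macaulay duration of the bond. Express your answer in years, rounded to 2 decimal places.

Periodic yield y = 0.03925. Discount each cash flow and weight by its period:
  t   CF        PV=CF/(1+0.03925)^t    t·PV
  1        0.625         0.6014         0.6014
  2        0.625         0.5787         1.1574
  3        0.625         0.5568         1.6705
  4      500.625       429.1730     1,716.6920
  Σ                    430.9099     1,720.1213
Price P = Σ PV = 430.9099.
Macaulay duration = Σ(t·PV) / P = 1,720.1213 / 430.9099 = 3.99184 half-year periods.
In years: 3.99184 / 2 = 1.99592 years.

2.00 years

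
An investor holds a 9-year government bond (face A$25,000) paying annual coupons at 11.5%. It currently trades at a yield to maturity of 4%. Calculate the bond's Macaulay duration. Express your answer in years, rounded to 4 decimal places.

6.6610 years

Periodic yield y = 0.04. Discount each cash flow and weight by its year:
  t   CF        PV=CF/(1+0.04)^t    t·PV
  1     2,875.00     2,764.4231     2,764.4231
  2     2,875.00     2,658.0991     5,316.1982
  3     2,875.00     2,555.8645     7,667.5936
  4     2,875.00     2,457.5620     9,830.2482
  5     2,875.00     2,363.0404    11,815.2022
  6     2,875.00     2,272.1543    13,632.9256
  7     2,875.00     2,184.7637    15,293.3460
  8     2,875.00     2,100.7343    16,805.8747
  9    27,875.00    19,584.6053   176,261.4473
  Σ                 38,941.2468   259,387.2588
Price P = Σ PV = 38,941.2468.
Macaulay duration = Σ(t·PV) / P = 259,387.2588 / 38,941.2468 = 6.66099 years.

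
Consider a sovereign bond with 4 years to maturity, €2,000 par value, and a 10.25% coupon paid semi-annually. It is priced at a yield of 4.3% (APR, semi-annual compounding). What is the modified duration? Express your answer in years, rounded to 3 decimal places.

Periodic yield y = 0.0215. First find Macaulay duration:
  t   CF        PV=CF/(1+0.0215)^t    t·PV
  1       102.50       100.3426       100.3426
  2       102.50        98.2307       196.4613
  3       102.50        96.1632       288.4895
  4       102.50        94.1392       376.5567
  5       102.50        92.1578       460.7889
  6       102.50        90.2181       541.3086
  7       102.50        88.3192       618.2346
  8     2,102.50     1,773.4912    14,187.9296
  Σ                  2,433.0619    16,770.1118
P = 2,433.0619; Macaulay duration = 16,770.1118 / 2,433.0619 = 6.89260 half-year periods = 3.44630 years.
Modified duration = D_Mac / (1 + y) = 3.44630 / 1.0215 = 3.37376 years.

3.374 years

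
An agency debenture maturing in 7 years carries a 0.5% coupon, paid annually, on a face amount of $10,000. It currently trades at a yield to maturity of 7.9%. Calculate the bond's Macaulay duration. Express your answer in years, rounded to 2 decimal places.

6.86 years

Periodic yield y = 0.079. Discount each cash flow and weight by its year:
  t   CF        PV=CF/(1+0.079)^t    t·PV
  1        50.00        46.3392        46.3392
  2        50.00        42.9464        85.8929
  3        50.00        39.8021       119.4062
  4        50.00        36.8879       147.5517
  5        50.00        34.1871       170.9357
  6        50.00        31.6841       190.1046
  7    10,050.00     5,902.2276    41,315.5929
  Σ                  6,134.0744    42,075.8231
Price P = Σ PV = 6,134.0744.
Macaulay duration = Σ(t·PV) / P = 42,075.8231 / 6,134.0744 = 6.85936 years.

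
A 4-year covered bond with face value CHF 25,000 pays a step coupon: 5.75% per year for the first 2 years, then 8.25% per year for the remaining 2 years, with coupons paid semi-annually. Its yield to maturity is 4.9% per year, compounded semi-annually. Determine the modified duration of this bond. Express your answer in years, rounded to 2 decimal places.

3.53 years

Periodic yield y = 0.0245. First find Macaulay duration:
  t   CF        PV=CF/(1+0.0245)^t    t·PV
  1       718.75       701.5617       701.5617
  2       718.75       684.7845     1,369.5690
  3       718.75       668.4085     2,005.2255
  4       718.75       652.4241     2,609.6965
  5     1,031.25       913.7011     4,568.5055
  6     1,031.25       891.8508     5,351.1045
  7     1,031.25       870.5229     6,093.6606
  8    26,031.25    21,448.6183   171,588.9466
  Σ                 26,831.8720   194,288.2701
P = 26,831.8720; Macaulay duration = 194,288.2701 / 26,831.8720 = 7.24095 half-year periods = 3.62048 years.
Modified duration = D_Mac / (1 + y) = 3.62048 / 1.0245 = 3.53390 years.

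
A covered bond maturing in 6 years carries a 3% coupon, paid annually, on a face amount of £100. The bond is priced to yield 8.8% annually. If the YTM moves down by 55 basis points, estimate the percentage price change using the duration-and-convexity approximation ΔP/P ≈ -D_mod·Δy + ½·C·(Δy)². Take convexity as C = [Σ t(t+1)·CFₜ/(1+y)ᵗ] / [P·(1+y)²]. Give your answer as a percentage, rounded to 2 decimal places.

With y = 0.088:
  t   CF        PV=CF/(1+0.088)^t    t·PV        t(t+1)·PV
  1         3.00         2.7574         2.7574           5.5147
  2         3.00         2.5343         5.0687          15.2060
  3         3.00         2.3293         6.9880          27.9522
  4         3.00         2.1409         8.5638          42.8189
  5         3.00         1.9678         9.8389          59.0334
  6       103.00        62.0960       372.5762       2,608.0334
  Σ                     73.8258       405.7929       2,758.5586
P = 73.8258; D_Mac = 5.49663 yrs; D_mod = 5.05205 yrs; C = 31.56576.
Duration effect: -5.05205 × (-0.0055) = +0.027786
Convexity effect: 0.5 × 31.56576 × (-0.0055)² = +0.0004774
ΔP/P ≈ +0.027786 + 0.0004774 = +0.028264 = +2.8264%.

+2.83%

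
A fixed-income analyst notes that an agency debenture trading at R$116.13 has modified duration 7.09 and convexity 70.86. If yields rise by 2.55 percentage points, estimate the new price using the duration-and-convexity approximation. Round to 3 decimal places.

R$97.810

Duration effect: -D_mod·Δy = -7.09 × (+0.0255) = -0.180795
Convexity effect: ½·C·(Δy)² = 0.5 × 70.86 × (0.0255)² = +0.0230383575
ΔP/P ≈ -0.180795 + 0.0230383575 = -0.1577566425
New price ≈ 116.13 × (1 - 0.1577566425) = 97.809721106475.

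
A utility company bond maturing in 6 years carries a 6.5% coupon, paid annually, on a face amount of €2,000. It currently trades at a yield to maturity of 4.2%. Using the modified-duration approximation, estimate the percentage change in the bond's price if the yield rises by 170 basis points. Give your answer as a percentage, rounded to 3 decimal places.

-8.497%

Periodic yield y = 0.042. Modified duration first:
  t   CF        PV=CF/(1+0.042)^t    t·PV
  1       130.00       124.7601       124.7601
  2       130.00       119.7314       239.4627
  3       130.00       114.9053       344.7160
  4       130.00       110.2738       441.0953
  5       130.00       105.8290       529.1451
  6     2,130.00     1,664.0765     9,984.4590
  Σ                  2,239.5761    11,663.6383
P = 2,239.5761; D_Mac = 5.20797 yrs; D_mod = 5.20797/(1+0.042) = 4.99805 yrs.
ΔP/P ≈ -D_mod · Δy = -4.99805 × (+0.017) = -0.084967 = -8.4967%.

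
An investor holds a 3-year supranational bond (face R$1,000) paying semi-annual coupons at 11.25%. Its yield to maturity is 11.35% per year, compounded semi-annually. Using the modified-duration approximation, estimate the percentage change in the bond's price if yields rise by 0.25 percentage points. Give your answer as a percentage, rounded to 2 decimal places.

Periodic yield y = 0.05675. Modified duration first:
  t   CF        PV=CF/(1+0.05675)^t    t·PV
  1        56.25        53.2292        53.2292
  2        56.25        50.3707       100.7414
  3        56.25        47.6657       142.9970
  4        56.25        45.1059       180.4237
  5        56.25        42.6836       213.4181
  6     1,056.25       758.4609     4,550.7653
  Σ                    997.5160     5,241.5747
P = 997.5160; D_Mac = 5.25463 half-year periods = 2.62731 yrs; D_mod = 2.62731/(1+0.05675) = 2.48622 yrs.
ΔP/P ≈ -D_mod · Δy = -2.48622 × (+0.0025) = -0.006216 = -0.6216%.

-0.62%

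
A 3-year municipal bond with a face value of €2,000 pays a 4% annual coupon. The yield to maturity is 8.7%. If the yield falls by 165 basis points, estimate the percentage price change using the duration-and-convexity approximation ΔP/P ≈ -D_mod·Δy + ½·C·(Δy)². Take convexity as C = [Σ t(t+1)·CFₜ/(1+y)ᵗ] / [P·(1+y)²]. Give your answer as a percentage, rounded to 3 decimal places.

With y = 0.087:
  t   CF        PV=CF/(1+0.087)^t    t·PV        t(t+1)·PV
  1        80.00        73.5971        73.5971         147.1941
  2        80.00        67.7066       135.4132         406.2395
  3     2,080.00     1,619.4767     4,858.4301      19,433.7203
  Σ                  1,760.7803     5,067.4403      19,987.1540
P = 1,760.7803; D_Mac = 2.87795 yrs; D_mod = 2.64761 yrs; C = 9.60698.
Duration effect: -2.64761 × (-0.0165) = +0.043686
Convexity effect: 0.5 × 9.60698 × (-0.0165)² = +0.0013077
ΔP/P ≈ +0.043686 + 0.0013077 = +0.044993 = +4.4993%.

+4.499%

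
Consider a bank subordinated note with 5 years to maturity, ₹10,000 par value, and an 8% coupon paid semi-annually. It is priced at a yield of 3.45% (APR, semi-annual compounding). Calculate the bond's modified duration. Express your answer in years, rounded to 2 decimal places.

Periodic yield y = 0.01725. First find Macaulay duration:
  t   CF        PV=CF/(1+0.01725)^t    t·PV
  1       400.00       393.2170       393.2170
  2       400.00       386.5490       773.0981
  3       400.00       379.9941     1,139.9824
  4       400.00       373.5504     1,494.2016
  5       400.00       367.2159     1,836.0796
  6       400.00       360.9889     2,165.9332
  7       400.00       354.8674     2,484.0718
  8       400.00       348.8497     2,790.7979
  9       400.00       342.9341     3,086.4071
  10   10,400.00     8,765.0895    87,650.8948
  Σ                 12,073.2561   103,814.6834
P = 12,073.2561; Macaulay duration = 103,814.6834 / 12,073.2561 = 8.59873 half-year periods = 4.29937 years.
Modified duration = D_Mac / (1 + y) = 4.29937 / 1.01725 = 4.22646 years.

4.23 years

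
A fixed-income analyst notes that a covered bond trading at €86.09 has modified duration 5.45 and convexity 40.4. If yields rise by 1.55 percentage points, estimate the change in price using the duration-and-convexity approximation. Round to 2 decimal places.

-€6.85

Duration effect: -D_mod·Δy = -5.45 × (+0.0155) = -0.084475
Convexity effect: ½·C·(Δy)² = 0.5 × 40.4 × (0.0155)² = +0.00485305
ΔP/P ≈ -0.084475 + 0.00485305 = -0.07962195
ΔP ≈ 86.09 × (-0.07962195) = -6.8546536755.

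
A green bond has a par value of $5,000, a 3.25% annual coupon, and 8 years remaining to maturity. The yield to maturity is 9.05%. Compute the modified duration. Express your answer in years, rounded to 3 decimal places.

Periodic yield y = 0.0905. First find Macaulay duration:
  t   CF        PV=CF/(1+0.0905)^t    t·PV
  1       162.50       149.0142       149.0142
  2       162.50       136.6476       273.2952
  3       162.50       125.3073       375.9219
  4       162.50       114.9081       459.6324
  5       162.50       105.3719       526.8597
  6       162.50        96.6272       579.7631
  7       162.50        88.6082       620.2571
  8     5,162.50     2,581.3964    20,651.1715
  Σ                  3,397.8809    23,635.9151
P = 3,397.8809; Macaulay duration = 23,635.9151 / 3,397.8809 = 6.95608 years.
Modified duration = D_Mac / (1 + y) = 6.95608 / 1.0905 = 6.37879 years.

6.379 years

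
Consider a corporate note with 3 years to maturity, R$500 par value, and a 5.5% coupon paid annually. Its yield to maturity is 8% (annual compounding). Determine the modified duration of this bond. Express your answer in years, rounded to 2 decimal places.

2.63 years

Periodic yield y = 0.08. First find Macaulay duration:
  t   CF        PV=CF/(1+0.08)^t    t·PV
  1        27.50        25.4630        25.4630
  2        27.50        23.5768        47.1536
  3       527.50       418.7465     1,256.2395
  Σ                    467.7863     1,328.8561
P = 467.7863; Macaulay duration = 1,328.8561 / 467.7863 = 2.84073 years.
Modified duration = D_Mac / (1 + y) = 2.84073 / 1.08 = 2.63031 years.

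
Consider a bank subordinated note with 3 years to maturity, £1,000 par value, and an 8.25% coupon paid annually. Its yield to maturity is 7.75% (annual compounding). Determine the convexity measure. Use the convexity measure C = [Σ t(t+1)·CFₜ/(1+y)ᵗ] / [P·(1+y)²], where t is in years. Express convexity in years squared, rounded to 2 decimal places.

9.32

With y = 0.0775:
  t   CF        PV=CF/(1+0.0775)^t    t·PV        t(t+1)·PV
  1        82.50        76.5661        76.5661         153.1323
  2        82.50        71.0590       142.1181         426.3543
  3     1,082.50       865.3187     2,595.9560      10,383.8239
  Σ                  1,012.9438     2,814.6402      10,963.3105
P = 1,012.9438.
Convexity = Σ t(t+1)·PV / [P·(1+y)²] = 10,963.3105 / (1,012.9438 × 1.161006) = 9.32227.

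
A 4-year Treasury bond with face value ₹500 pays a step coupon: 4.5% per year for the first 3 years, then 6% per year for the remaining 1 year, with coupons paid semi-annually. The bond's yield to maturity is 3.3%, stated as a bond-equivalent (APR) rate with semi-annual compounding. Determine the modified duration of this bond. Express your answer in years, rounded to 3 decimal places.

3.653 years

Periodic yield y = 0.0165. First find Macaulay duration:
  t   CF        PV=CF/(1+0.0165)^t    t·PV
  1        11.25        11.0674        11.0674
  2        11.25        10.8877        21.7755
  3        11.25        10.7110        32.1330
  4        11.25        10.5371        42.1486
  5        11.25        10.3661        51.8305
  6        11.25        10.1978        61.1870
  7        15.00        13.3764        93.6349
  8       515.00       451.8020     3,614.4161
  Σ                    528.9457     3,928.1931
P = 528.9457; Macaulay duration = 3,928.1931 / 528.9457 = 7.42646 half-year periods = 3.71323 years.
Modified duration = D_Mac / (1 + y) = 3.71323 / 1.0165 = 3.65296 years.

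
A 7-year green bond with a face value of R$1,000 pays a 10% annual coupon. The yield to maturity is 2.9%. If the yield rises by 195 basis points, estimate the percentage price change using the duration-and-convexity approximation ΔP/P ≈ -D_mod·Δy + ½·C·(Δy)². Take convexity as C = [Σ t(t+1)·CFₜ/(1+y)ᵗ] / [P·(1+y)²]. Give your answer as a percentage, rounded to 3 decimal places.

With y = 0.029:
  t   CF        PV=CF/(1+0.029)^t    t·PV        t(t+1)·PV
  1       100.00        97.1817        97.1817         194.3635
  2       100.00        94.4429       188.8858         566.6573
  3       100.00        91.7812       275.3437       1,101.3748
  4       100.00        89.1946       356.7783       1,783.8917
  5       100.00        86.6808       433.4042       2,600.4253
  6       100.00        84.2379       505.4277       3,537.9936
  7     1,100.00       900.5028     6,303.5195      50,428.1561
  Σ                  1,444.0220     8,160.5409      60,212.8623
P = 1,444.0220; D_Mac = 5.65126 yrs; D_mod = 5.49199 yrs; C = 39.38082.
Duration effect: -5.49199 × (+0.0195) = -0.107094
Convexity effect: 0.5 × 39.38082 × (0.0195)² = +0.0074873
ΔP/P ≈ -0.107094 + 0.0074873 = -0.099607 = -9.9607%.

-9.961%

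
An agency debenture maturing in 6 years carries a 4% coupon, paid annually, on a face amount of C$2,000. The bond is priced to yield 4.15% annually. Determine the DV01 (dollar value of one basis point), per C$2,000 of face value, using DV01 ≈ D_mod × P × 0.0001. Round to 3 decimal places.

C$1.038

Periodic yield y = 0.0415.
  t   CF        PV=CF/(1+0.0415)^t    t·PV
  1        80.00        76.8123        76.8123
  2        80.00        73.7516       147.5032
  3        80.00        70.8129       212.4386
  4        80.00        67.9912       271.9649
  5        80.00        65.2820       326.4101
  6     2,080.00     1,629.7001     9,778.2005
  Σ                  1,984.3501    10,813.3297
P = 1,984.3501; D_Mac = 5.44931 yrs; D_mod = 5.23217 yrs.
DV01 ≈ 5.23217 × 1,984.3501 × 0.0001 = 1.038246.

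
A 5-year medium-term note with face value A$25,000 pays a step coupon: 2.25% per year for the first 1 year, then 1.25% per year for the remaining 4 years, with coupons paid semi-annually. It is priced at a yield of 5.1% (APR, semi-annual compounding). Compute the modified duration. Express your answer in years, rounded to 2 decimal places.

Periodic yield y = 0.0255. First find Macaulay duration:
  t   CF        PV=CF/(1+0.0255)^t    t·PV
  1       281.25       274.2565       274.2565
  2       281.25       267.4368       534.8736
  3       156.25       144.8815       434.6446
  4       156.25       141.2789       565.1157
  5       156.25       137.7659       688.8295
  6       156.25       134.3402       806.0413
  7       156.25       130.9997       916.9981
  8       156.25       127.7423     1,021.9383
  9       156.25       124.5659     1,121.0928
  10   25,156.25    19,556.4155   195,564.1546
  Σ                 21,039.6832   201,927.9449
P = 21,039.6832; Macaulay duration = 201,927.9449 / 21,039.6832 = 9.59748 half-year periods = 4.79874 years.
Modified duration = D_Mac / (1 + y) = 4.79874 / 1.0255 = 4.67942 years.

4.68 years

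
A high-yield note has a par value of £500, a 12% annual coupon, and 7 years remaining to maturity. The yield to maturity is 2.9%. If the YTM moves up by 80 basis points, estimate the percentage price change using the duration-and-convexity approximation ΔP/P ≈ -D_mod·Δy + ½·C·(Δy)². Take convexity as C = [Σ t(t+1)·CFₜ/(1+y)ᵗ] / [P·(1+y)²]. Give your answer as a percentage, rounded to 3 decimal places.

With y = 0.029:
  t   CF        PV=CF/(1+0.029)^t    t·PV        t(t+1)·PV
  1        60.00        58.3090        58.3090         116.6181
  2        60.00        56.6657       113.3315         339.9944
  3        60.00        55.0687       165.2062         660.8249
  4        60.00        53.5168       214.0670       1,070.3350
  5        60.00        52.0085       260.0425       1,560.2552
  6        60.00        50.5428       303.2566       2,122.7962
  7       560.00       458.4378     3,209.0645      25,672.5159
  Σ                    784.5493     4,323.2773      31,543.3396
P = 784.5493; D_Mac = 5.51052 yrs; D_mod = 5.35522 yrs; C = 37.97141.
Duration effect: -5.35522 × (+0.008) = -0.042842
Convexity effect: 0.5 × 37.97141 × (0.008)² = +0.0012151
ΔP/P ≈ -0.042842 + 0.0012151 = -0.041627 = -4.1627%.

-4.163%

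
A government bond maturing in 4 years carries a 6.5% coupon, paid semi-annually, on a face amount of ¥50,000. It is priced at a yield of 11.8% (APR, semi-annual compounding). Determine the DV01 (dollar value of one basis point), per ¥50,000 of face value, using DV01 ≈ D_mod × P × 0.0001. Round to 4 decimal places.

Periodic yield y = 0.059.
  t   CF        PV=CF/(1+0.059)^t    t·PV
  1     1,625.00     1,534.4665     1,534.4665
  2     1,625.00     1,448.9768     2,897.9537
  3     1,625.00     1,368.2501     4,104.7503
  4     1,625.00     1,292.0209     5,168.0834
  5     1,625.00     1,220.0386     6,100.1929
  6     1,625.00     1,152.0666     6,912.3999
  7     1,625.00     1,087.8816     7,615.1714
  8    51,625.00    32,635.6588   261,085.2703
  Σ                 41,739.3599   295,418.2884
P = 41,739.3599; D_Mac = 7.07769 half-year periods = 3.53885 yrs; D_mod = 3.34169 yrs.
DV01 ≈ 3.34169 × 41,739.3599 × 0.0001 = 13.947983.

¥13.9480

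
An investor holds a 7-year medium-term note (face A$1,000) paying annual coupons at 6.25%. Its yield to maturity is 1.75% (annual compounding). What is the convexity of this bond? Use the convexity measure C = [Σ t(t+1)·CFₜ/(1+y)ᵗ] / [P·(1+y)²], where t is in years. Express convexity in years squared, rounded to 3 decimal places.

With y = 0.0175:
  t   CF        PV=CF/(1+0.0175)^t    t·PV        t(t+1)·PV
  1        62.50        61.4251        61.4251         122.8501
  2        62.50        60.3686       120.7372         362.2117
  3        62.50        59.3303       177.9910         711.9640
  4        62.50        58.3099       233.2396       1,166.1981
  5        62.50        57.3070       286.5352       1,719.2110
  6        62.50        56.3214       337.9285       2,365.4992
  7     1,062.50       940.9965     6,586.9756      52,695.8046
  Σ                  1,294.0589     7,804.8321      59,143.7387
P = 1,294.0589.
Convexity = Σ t(t+1)·PV / [P·(1+y)²] = 59,143.7387 / (1,294.0589 × 1.035306) = 44.14545.

44.145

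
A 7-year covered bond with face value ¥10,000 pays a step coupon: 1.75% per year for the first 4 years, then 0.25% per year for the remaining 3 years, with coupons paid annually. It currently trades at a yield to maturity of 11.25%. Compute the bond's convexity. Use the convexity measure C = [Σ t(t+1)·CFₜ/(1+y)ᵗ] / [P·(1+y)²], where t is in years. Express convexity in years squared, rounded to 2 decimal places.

With y = 0.1125:
  t   CF        PV=CF/(1+0.1125)^t    t·PV        t(t+1)·PV
  1       175.00       157.3034       157.3034         314.6067
  2       175.00       141.3963       282.7926         848.3777
  3       175.00       127.0978       381.2934       1,525.1734
  4       175.00       114.2452       456.9808       2,284.9040
  5        25.00        14.6703        73.3517         440.1099
  6        25.00        13.1868        79.1209         553.8462
  7    10,025.00     4,753.1798    33,272.2587     266,178.0694
  Σ                  5,321.0796    34,703.1013     272,145.0875
P = 5,321.0796.
Convexity = Σ t(t+1)·PV / [P·(1+y)²] = 272,145.0875 / (5,321.0796 × 1.237656) = 41.32384.

41.32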